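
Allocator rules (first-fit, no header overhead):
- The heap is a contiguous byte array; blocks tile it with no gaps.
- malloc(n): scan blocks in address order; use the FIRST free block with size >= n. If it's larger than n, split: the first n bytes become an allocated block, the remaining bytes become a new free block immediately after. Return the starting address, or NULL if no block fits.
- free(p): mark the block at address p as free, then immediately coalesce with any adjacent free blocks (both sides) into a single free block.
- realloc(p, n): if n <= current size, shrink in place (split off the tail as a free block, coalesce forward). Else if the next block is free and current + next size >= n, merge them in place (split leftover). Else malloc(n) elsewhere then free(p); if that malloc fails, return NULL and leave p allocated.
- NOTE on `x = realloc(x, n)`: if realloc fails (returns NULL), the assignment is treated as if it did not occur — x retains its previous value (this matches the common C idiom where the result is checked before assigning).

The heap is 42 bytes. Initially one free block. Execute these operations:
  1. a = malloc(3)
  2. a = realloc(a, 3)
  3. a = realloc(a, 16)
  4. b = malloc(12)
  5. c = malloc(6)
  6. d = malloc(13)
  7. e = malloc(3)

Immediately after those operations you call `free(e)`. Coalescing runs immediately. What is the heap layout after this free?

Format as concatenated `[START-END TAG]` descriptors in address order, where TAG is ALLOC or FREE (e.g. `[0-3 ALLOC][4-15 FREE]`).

Answer: [0-15 ALLOC][16-27 ALLOC][28-33 ALLOC][34-41 FREE]

Derivation:
Op 1: a = malloc(3) -> a = 0; heap: [0-2 ALLOC][3-41 FREE]
Op 2: a = realloc(a, 3) -> a = 0; heap: [0-2 ALLOC][3-41 FREE]
Op 3: a = realloc(a, 16) -> a = 0; heap: [0-15 ALLOC][16-41 FREE]
Op 4: b = malloc(12) -> b = 16; heap: [0-15 ALLOC][16-27 ALLOC][28-41 FREE]
Op 5: c = malloc(6) -> c = 28; heap: [0-15 ALLOC][16-27 ALLOC][28-33 ALLOC][34-41 FREE]
Op 6: d = malloc(13) -> d = NULL; heap: [0-15 ALLOC][16-27 ALLOC][28-33 ALLOC][34-41 FREE]
Op 7: e = malloc(3) -> e = 34; heap: [0-15 ALLOC][16-27 ALLOC][28-33 ALLOC][34-36 ALLOC][37-41 FREE]
free(e): e = 34 -> block [34-36 ALLOC]; mark free, coalesce with adjacent free neighbors -> [0-15 ALLOC][16-27 ALLOC][28-33 ALLOC][34-41 FREE]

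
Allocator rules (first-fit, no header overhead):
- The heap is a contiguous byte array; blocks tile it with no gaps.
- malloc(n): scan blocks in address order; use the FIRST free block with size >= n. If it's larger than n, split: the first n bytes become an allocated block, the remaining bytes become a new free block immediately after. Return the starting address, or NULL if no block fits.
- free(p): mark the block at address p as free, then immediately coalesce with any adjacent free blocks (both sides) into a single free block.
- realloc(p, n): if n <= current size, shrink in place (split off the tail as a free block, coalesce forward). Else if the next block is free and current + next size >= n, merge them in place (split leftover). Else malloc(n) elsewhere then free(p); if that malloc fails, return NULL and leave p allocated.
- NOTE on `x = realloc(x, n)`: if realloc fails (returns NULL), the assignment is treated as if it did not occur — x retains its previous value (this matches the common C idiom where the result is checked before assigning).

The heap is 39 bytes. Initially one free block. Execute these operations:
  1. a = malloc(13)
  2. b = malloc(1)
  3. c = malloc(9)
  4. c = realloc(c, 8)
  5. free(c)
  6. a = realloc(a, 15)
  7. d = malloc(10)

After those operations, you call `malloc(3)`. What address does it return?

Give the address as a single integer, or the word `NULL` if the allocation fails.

Answer: 10

Derivation:
Op 1: a = malloc(13) -> a = 0; heap: [0-12 ALLOC][13-38 FREE]
Op 2: b = malloc(1) -> b = 13; heap: [0-12 ALLOC][13-13 ALLOC][14-38 FREE]
Op 3: c = malloc(9) -> c = 14; heap: [0-12 ALLOC][13-13 ALLOC][14-22 ALLOC][23-38 FREE]
Op 4: c = realloc(c, 8) -> c = 14; heap: [0-12 ALLOC][13-13 ALLOC][14-21 ALLOC][22-38 FREE]
Op 5: free(c) -> (freed c); heap: [0-12 ALLOC][13-13 ALLOC][14-38 FREE]
Op 6: a = realloc(a, 15) -> a = 14; heap: [0-12 FREE][13-13 ALLOC][14-28 ALLOC][29-38 FREE]
Op 7: d = malloc(10) -> d = 0; heap: [0-9 ALLOC][10-12 FREE][13-13 ALLOC][14-28 ALLOC][29-38 FREE]
malloc(3): first-fit scan over [0-9 ALLOC][10-12 FREE][13-13 ALLOC][14-28 ALLOC][29-38 FREE] -> 10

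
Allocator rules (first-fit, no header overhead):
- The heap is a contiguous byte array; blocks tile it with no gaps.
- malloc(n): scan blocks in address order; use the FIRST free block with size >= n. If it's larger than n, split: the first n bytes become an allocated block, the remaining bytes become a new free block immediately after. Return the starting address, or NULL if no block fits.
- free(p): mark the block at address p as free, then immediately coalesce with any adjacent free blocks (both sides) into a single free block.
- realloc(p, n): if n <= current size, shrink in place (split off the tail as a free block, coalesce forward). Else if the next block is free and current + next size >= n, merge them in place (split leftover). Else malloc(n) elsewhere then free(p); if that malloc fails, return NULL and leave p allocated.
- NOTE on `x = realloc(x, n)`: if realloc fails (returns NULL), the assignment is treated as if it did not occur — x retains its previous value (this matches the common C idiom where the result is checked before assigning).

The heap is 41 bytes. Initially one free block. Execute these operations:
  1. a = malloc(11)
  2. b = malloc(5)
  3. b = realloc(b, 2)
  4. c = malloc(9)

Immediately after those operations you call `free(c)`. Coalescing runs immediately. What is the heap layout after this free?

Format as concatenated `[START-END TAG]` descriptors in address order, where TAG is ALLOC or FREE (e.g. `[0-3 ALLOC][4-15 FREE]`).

Answer: [0-10 ALLOC][11-12 ALLOC][13-40 FREE]

Derivation:
Op 1: a = malloc(11) -> a = 0; heap: [0-10 ALLOC][11-40 FREE]
Op 2: b = malloc(5) -> b = 11; heap: [0-10 ALLOC][11-15 ALLOC][16-40 FREE]
Op 3: b = realloc(b, 2) -> b = 11; heap: [0-10 ALLOC][11-12 ALLOC][13-40 FREE]
Op 4: c = malloc(9) -> c = 13; heap: [0-10 ALLOC][11-12 ALLOC][13-21 ALLOC][22-40 FREE]
free(c): c = 13 -> block [13-21 ALLOC]; mark free, coalesce with adjacent free neighbors -> [0-10 ALLOC][11-12 ALLOC][13-40 FREE]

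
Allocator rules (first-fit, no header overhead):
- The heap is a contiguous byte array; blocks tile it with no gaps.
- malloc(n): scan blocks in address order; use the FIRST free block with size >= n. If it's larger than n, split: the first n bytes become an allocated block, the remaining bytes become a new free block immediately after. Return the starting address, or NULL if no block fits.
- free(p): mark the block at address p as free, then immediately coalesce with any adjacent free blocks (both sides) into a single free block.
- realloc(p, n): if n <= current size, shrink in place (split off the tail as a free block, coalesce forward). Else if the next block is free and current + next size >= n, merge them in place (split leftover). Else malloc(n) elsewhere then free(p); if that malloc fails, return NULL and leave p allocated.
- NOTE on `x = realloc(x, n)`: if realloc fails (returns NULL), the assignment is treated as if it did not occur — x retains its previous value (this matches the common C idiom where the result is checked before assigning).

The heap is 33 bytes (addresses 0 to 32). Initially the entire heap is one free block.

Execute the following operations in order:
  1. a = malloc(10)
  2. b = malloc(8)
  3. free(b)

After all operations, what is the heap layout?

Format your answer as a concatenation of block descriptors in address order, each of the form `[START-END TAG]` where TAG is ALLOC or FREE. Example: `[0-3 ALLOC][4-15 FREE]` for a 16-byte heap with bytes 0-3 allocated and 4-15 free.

Op 1: a = malloc(10) -> a = 0; heap: [0-9 ALLOC][10-32 FREE]
Op 2: b = malloc(8) -> b = 10; heap: [0-9 ALLOC][10-17 ALLOC][18-32 FREE]
Op 3: free(b) -> (freed b); heap: [0-9 ALLOC][10-32 FREE]

Answer: [0-9 ALLOC][10-32 FREE]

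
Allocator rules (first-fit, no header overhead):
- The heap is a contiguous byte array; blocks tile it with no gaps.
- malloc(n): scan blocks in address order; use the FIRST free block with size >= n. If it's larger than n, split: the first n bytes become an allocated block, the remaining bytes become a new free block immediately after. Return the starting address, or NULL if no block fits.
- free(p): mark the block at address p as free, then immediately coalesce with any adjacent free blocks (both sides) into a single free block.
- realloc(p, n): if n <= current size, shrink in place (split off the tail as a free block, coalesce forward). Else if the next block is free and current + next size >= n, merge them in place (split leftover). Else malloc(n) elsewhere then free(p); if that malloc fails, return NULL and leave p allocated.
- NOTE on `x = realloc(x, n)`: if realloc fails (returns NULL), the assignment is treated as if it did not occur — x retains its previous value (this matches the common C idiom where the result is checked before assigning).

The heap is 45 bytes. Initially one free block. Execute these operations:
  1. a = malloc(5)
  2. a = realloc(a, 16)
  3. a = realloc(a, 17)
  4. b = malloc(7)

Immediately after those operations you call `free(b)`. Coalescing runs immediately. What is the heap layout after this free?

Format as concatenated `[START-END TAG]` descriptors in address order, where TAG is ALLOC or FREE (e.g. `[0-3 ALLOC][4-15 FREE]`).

Answer: [0-16 ALLOC][17-44 FREE]

Derivation:
Op 1: a = malloc(5) -> a = 0; heap: [0-4 ALLOC][5-44 FREE]
Op 2: a = realloc(a, 16) -> a = 0; heap: [0-15 ALLOC][16-44 FREE]
Op 3: a = realloc(a, 17) -> a = 0; heap: [0-16 ALLOC][17-44 FREE]
Op 4: b = malloc(7) -> b = 17; heap: [0-16 ALLOC][17-23 ALLOC][24-44 FREE]
free(b): b = 17 -> block [17-23 ALLOC]; mark free, coalesce with adjacent free neighbors -> [0-16 ALLOC][17-44 FREE]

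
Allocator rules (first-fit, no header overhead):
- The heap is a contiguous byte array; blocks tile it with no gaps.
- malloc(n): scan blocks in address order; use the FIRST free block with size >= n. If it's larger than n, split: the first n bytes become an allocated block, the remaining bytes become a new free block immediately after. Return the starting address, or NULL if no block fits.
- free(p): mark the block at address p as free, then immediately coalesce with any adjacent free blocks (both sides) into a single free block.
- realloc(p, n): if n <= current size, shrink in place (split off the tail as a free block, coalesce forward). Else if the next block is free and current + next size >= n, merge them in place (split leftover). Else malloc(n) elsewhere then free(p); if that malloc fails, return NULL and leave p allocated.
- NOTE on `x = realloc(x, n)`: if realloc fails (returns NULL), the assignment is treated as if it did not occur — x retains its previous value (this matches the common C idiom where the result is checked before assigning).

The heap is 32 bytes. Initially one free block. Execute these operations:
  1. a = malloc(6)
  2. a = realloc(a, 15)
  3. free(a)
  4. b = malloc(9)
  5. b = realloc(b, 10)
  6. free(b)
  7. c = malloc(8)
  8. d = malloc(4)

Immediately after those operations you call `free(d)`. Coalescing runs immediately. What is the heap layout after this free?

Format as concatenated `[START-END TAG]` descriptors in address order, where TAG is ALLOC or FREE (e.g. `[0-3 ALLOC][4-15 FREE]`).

Answer: [0-7 ALLOC][8-31 FREE]

Derivation:
Op 1: a = malloc(6) -> a = 0; heap: [0-5 ALLOC][6-31 FREE]
Op 2: a = realloc(a, 15) -> a = 0; heap: [0-14 ALLOC][15-31 FREE]
Op 3: free(a) -> (freed a); heap: [0-31 FREE]
Op 4: b = malloc(9) -> b = 0; heap: [0-8 ALLOC][9-31 FREE]
Op 5: b = realloc(b, 10) -> b = 0; heap: [0-9 ALLOC][10-31 FREE]
Op 6: free(b) -> (freed b); heap: [0-31 FREE]
Op 7: c = malloc(8) -> c = 0; heap: [0-7 ALLOC][8-31 FREE]
Op 8: d = malloc(4) -> d = 8; heap: [0-7 ALLOC][8-11 ALLOC][12-31 FREE]
free(d): d = 8 -> block [8-11 ALLOC]; mark free, coalesce with adjacent free neighbors -> [0-7 ALLOC][8-31 FREE]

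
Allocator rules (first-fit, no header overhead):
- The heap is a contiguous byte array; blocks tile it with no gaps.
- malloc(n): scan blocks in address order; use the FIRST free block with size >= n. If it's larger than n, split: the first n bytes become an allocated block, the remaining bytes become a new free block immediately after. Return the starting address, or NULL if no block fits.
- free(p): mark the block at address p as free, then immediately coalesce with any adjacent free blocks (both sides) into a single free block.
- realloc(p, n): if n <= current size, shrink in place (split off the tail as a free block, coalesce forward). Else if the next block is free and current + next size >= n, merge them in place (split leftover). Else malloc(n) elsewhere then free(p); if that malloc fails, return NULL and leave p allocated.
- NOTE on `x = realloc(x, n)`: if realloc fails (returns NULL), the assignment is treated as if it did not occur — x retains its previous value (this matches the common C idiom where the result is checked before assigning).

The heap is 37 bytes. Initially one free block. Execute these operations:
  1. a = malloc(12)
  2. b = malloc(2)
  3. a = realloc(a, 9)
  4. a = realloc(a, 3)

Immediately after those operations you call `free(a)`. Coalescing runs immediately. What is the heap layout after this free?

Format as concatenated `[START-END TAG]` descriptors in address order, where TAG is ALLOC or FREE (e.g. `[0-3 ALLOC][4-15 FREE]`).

Answer: [0-11 FREE][12-13 ALLOC][14-36 FREE]

Derivation:
Op 1: a = malloc(12) -> a = 0; heap: [0-11 ALLOC][12-36 FREE]
Op 2: b = malloc(2) -> b = 12; heap: [0-11 ALLOC][12-13 ALLOC][14-36 FREE]
Op 3: a = realloc(a, 9) -> a = 0; heap: [0-8 ALLOC][9-11 FREE][12-13 ALLOC][14-36 FREE]
Op 4: a = realloc(a, 3) -> a = 0; heap: [0-2 ALLOC][3-11 FREE][12-13 ALLOC][14-36 FREE]
free(a): a = 0 -> block [0-2 ALLOC]; mark free, coalesce with adjacent free neighbors -> [0-11 FREE][12-13 ALLOC][14-36 FREE]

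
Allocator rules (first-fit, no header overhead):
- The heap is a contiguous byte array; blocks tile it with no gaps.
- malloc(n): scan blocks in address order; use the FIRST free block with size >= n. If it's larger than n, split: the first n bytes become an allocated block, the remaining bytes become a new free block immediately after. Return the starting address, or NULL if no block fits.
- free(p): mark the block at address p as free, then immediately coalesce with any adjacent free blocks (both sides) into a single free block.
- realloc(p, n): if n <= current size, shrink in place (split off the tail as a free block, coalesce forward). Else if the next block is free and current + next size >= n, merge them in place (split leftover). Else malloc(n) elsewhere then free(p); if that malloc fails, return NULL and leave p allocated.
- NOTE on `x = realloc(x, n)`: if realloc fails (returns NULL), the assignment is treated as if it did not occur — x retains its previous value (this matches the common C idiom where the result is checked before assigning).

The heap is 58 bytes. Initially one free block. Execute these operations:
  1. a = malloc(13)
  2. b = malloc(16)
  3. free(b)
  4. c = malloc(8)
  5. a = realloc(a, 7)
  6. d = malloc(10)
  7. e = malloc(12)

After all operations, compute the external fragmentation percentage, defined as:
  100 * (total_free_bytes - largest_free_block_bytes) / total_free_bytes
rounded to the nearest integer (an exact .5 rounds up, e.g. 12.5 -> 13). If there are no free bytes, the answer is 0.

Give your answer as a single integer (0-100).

Op 1: a = malloc(13) -> a = 0; heap: [0-12 ALLOC][13-57 FREE]
Op 2: b = malloc(16) -> b = 13; heap: [0-12 ALLOC][13-28 ALLOC][29-57 FREE]
Op 3: free(b) -> (freed b); heap: [0-12 ALLOC][13-57 FREE]
Op 4: c = malloc(8) -> c = 13; heap: [0-12 ALLOC][13-20 ALLOC][21-57 FREE]
Op 5: a = realloc(a, 7) -> a = 0; heap: [0-6 ALLOC][7-12 FREE][13-20 ALLOC][21-57 FREE]
Op 6: d = malloc(10) -> d = 21; heap: [0-6 ALLOC][7-12 FREE][13-20 ALLOC][21-30 ALLOC][31-57 FREE]
Op 7: e = malloc(12) -> e = 31; heap: [0-6 ALLOC][7-12 FREE][13-20 ALLOC][21-30 ALLOC][31-42 ALLOC][43-57 FREE]
Free blocks: [6 15] total_free=21 largest=15 -> 100*(21-15)/21 = 600/21 ≈ 28.571 -> rounds to 29

Answer: 29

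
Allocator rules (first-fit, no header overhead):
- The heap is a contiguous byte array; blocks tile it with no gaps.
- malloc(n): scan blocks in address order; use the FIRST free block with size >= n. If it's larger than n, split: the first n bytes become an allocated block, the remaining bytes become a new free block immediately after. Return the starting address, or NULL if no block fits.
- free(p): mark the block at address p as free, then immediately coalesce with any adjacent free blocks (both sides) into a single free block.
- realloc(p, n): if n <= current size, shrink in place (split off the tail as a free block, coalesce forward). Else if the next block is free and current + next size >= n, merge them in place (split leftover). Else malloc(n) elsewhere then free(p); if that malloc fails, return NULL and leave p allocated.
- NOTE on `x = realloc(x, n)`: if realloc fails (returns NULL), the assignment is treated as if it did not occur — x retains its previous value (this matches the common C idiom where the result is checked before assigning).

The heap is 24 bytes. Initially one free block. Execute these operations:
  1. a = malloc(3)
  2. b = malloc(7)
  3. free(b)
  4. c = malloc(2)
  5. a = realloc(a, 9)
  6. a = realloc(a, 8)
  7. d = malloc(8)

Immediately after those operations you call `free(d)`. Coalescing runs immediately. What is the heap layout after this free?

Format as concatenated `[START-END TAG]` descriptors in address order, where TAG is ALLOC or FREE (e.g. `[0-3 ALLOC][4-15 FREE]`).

Op 1: a = malloc(3) -> a = 0; heap: [0-2 ALLOC][3-23 FREE]
Op 2: b = malloc(7) -> b = 3; heap: [0-2 ALLOC][3-9 ALLOC][10-23 FREE]
Op 3: free(b) -> (freed b); heap: [0-2 ALLOC][3-23 FREE]
Op 4: c = malloc(2) -> c = 3; heap: [0-2 ALLOC][3-4 ALLOC][5-23 FREE]
Op 5: a = realloc(a, 9) -> a = 5; heap: [0-2 FREE][3-4 ALLOC][5-13 ALLOC][14-23 FREE]
Op 6: a = realloc(a, 8) -> a = 5; heap: [0-2 FREE][3-4 ALLOC][5-12 ALLOC][13-23 FREE]
Op 7: d = malloc(8) -> d = 13; heap: [0-2 FREE][3-4 ALLOC][5-12 ALLOC][13-20 ALLOC][21-23 FREE]
free(d): d = 13 -> block [13-20 ALLOC]; mark free, coalesce with adjacent free neighbors -> [0-2 FREE][3-4 ALLOC][5-12 ALLOC][13-23 FREE]

Answer: [0-2 FREE][3-4 ALLOC][5-12 ALLOC][13-23 FREE]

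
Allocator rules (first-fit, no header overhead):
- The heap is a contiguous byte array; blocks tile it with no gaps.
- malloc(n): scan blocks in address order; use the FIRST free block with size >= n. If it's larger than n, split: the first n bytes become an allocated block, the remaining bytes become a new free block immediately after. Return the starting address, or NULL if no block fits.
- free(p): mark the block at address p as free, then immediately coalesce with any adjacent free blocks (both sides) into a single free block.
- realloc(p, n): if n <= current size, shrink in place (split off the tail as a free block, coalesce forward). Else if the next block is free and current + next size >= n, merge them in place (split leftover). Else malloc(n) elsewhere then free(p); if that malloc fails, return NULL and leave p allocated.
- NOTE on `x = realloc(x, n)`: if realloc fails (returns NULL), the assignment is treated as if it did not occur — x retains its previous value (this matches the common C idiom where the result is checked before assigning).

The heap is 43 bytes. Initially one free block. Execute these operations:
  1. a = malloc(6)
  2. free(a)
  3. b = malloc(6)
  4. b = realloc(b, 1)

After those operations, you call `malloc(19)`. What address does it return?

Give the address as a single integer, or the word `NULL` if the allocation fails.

Answer: 1

Derivation:
Op 1: a = malloc(6) -> a = 0; heap: [0-5 ALLOC][6-42 FREE]
Op 2: free(a) -> (freed a); heap: [0-42 FREE]
Op 3: b = malloc(6) -> b = 0; heap: [0-5 ALLOC][6-42 FREE]
Op 4: b = realloc(b, 1) -> b = 0; heap: [0-0 ALLOC][1-42 FREE]
malloc(19): first-fit scan over [0-0 ALLOC][1-42 FREE] -> 1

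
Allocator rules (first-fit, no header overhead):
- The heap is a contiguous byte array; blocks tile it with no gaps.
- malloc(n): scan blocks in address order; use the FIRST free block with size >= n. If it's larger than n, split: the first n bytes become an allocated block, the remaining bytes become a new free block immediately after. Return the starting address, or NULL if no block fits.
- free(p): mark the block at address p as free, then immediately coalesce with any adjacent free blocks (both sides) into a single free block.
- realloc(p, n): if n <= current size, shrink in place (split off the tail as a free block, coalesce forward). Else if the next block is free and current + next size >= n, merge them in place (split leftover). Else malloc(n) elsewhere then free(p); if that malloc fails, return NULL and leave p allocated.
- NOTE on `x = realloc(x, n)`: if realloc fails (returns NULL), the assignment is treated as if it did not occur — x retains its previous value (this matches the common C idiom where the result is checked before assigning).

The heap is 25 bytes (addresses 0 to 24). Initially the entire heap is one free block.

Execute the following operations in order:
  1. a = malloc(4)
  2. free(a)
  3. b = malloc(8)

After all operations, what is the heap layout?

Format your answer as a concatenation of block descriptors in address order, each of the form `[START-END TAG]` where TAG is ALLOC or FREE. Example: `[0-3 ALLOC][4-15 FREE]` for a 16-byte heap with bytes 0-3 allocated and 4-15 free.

Op 1: a = malloc(4) -> a = 0; heap: [0-3 ALLOC][4-24 FREE]
Op 2: free(a) -> (freed a); heap: [0-24 FREE]
Op 3: b = malloc(8) -> b = 0; heap: [0-7 ALLOC][8-24 FREE]

Answer: [0-7 ALLOC][8-24 FREE]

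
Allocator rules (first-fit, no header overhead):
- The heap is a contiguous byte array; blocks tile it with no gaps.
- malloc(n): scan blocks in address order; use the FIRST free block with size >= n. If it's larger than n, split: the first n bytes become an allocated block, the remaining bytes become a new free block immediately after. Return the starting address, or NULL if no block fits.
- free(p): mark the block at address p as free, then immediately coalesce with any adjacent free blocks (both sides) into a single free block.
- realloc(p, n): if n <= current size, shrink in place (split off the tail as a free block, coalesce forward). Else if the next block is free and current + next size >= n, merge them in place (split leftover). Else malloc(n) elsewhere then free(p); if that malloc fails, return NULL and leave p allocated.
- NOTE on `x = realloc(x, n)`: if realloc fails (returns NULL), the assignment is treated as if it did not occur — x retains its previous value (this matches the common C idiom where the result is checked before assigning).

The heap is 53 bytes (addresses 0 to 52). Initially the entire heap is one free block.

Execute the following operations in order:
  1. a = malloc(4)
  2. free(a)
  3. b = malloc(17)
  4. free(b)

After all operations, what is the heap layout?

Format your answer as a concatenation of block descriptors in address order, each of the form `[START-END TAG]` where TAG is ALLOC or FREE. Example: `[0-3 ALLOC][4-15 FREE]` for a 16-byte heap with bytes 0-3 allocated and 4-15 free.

Op 1: a = malloc(4) -> a = 0; heap: [0-3 ALLOC][4-52 FREE]
Op 2: free(a) -> (freed a); heap: [0-52 FREE]
Op 3: b = malloc(17) -> b = 0; heap: [0-16 ALLOC][17-52 FREE]
Op 4: free(b) -> (freed b); heap: [0-52 FREE]

Answer: [0-52 FREE]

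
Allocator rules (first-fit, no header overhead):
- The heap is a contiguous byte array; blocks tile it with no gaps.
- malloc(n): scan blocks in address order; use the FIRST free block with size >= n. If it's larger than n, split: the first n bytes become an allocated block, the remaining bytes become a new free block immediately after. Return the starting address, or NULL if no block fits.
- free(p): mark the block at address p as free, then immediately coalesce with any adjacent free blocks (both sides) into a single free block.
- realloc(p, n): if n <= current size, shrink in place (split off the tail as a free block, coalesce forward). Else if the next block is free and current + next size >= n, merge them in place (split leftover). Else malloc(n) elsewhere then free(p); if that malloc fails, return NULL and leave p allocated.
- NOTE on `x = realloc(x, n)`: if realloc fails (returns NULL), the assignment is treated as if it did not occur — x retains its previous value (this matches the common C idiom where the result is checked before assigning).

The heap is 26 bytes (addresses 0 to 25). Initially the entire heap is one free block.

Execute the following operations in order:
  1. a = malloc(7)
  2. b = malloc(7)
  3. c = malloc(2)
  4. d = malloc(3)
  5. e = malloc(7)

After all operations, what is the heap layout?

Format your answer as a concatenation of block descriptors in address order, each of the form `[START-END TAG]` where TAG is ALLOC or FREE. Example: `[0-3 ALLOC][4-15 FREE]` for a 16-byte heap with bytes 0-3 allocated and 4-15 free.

Answer: [0-6 ALLOC][7-13 ALLOC][14-15 ALLOC][16-18 ALLOC][19-25 ALLOC]

Derivation:
Op 1: a = malloc(7) -> a = 0; heap: [0-6 ALLOC][7-25 FREE]
Op 2: b = malloc(7) -> b = 7; heap: [0-6 ALLOC][7-13 ALLOC][14-25 FREE]
Op 3: c = malloc(2) -> c = 14; heap: [0-6 ALLOC][7-13 ALLOC][14-15 ALLOC][16-25 FREE]
Op 4: d = malloc(3) -> d = 16; heap: [0-6 ALLOC][7-13 ALLOC][14-15 ALLOC][16-18 ALLOC][19-25 FREE]
Op 5: e = malloc(7) -> e = 19; heap: [0-6 ALLOC][7-13 ALLOC][14-15 ALLOC][16-18 ALLOC][19-25 ALLOC]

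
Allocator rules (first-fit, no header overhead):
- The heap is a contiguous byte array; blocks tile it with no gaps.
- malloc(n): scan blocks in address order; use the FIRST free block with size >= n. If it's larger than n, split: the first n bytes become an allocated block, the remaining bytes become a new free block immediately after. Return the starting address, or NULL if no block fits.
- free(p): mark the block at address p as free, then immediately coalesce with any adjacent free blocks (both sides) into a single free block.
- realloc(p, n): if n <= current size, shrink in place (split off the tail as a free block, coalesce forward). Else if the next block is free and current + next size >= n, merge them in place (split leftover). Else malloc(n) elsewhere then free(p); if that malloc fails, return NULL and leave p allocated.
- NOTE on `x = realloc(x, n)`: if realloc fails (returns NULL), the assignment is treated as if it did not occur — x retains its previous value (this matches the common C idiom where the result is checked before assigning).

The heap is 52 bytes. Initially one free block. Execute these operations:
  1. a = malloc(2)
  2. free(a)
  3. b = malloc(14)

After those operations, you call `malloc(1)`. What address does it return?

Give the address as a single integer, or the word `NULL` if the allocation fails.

Answer: 14

Derivation:
Op 1: a = malloc(2) -> a = 0; heap: [0-1 ALLOC][2-51 FREE]
Op 2: free(a) -> (freed a); heap: [0-51 FREE]
Op 3: b = malloc(14) -> b = 0; heap: [0-13 ALLOC][14-51 FREE]
malloc(1): first-fit scan over [0-13 ALLOC][14-51 FREE] -> 14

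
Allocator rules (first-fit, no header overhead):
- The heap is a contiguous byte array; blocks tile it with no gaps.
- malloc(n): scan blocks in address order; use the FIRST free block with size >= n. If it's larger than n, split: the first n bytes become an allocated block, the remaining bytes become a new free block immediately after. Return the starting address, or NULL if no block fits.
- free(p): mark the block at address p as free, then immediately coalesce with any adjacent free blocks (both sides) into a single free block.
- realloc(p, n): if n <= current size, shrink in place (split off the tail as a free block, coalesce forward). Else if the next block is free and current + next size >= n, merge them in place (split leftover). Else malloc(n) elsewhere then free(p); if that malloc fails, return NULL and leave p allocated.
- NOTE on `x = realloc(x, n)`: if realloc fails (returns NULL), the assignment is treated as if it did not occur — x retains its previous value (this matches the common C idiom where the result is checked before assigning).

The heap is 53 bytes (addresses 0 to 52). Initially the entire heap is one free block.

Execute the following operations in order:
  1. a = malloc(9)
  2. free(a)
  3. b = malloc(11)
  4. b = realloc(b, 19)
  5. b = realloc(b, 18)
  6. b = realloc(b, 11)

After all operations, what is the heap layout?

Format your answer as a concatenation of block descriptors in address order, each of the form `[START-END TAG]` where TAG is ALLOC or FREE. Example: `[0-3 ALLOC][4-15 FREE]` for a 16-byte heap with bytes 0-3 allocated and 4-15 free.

Op 1: a = malloc(9) -> a = 0; heap: [0-8 ALLOC][9-52 FREE]
Op 2: free(a) -> (freed a); heap: [0-52 FREE]
Op 3: b = malloc(11) -> b = 0; heap: [0-10 ALLOC][11-52 FREE]
Op 4: b = realloc(b, 19) -> b = 0; heap: [0-18 ALLOC][19-52 FREE]
Op 5: b = realloc(b, 18) -> b = 0; heap: [0-17 ALLOC][18-52 FREE]
Op 6: b = realloc(b, 11) -> b = 0; heap: [0-10 ALLOC][11-52 FREE]

Answer: [0-10 ALLOC][11-52 FREE]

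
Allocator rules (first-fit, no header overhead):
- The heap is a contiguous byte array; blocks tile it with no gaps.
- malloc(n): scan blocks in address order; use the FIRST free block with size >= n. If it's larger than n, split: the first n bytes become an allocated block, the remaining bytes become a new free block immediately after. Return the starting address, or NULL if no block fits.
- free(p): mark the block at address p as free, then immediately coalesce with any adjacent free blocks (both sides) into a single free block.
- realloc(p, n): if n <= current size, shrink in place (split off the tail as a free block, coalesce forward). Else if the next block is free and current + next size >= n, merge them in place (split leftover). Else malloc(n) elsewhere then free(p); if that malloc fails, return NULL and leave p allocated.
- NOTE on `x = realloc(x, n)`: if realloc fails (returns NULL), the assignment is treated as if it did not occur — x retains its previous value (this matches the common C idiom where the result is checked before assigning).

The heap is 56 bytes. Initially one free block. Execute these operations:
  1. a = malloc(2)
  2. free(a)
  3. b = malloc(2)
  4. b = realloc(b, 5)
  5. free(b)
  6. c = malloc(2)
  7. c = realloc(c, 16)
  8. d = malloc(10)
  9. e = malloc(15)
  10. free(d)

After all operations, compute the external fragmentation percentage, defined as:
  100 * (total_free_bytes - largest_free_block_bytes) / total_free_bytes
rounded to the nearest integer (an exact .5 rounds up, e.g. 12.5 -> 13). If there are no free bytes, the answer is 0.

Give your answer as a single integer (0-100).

Answer: 40

Derivation:
Op 1: a = malloc(2) -> a = 0; heap: [0-1 ALLOC][2-55 FREE]
Op 2: free(a) -> (freed a); heap: [0-55 FREE]
Op 3: b = malloc(2) -> b = 0; heap: [0-1 ALLOC][2-55 FREE]
Op 4: b = realloc(b, 5) -> b = 0; heap: [0-4 ALLOC][5-55 FREE]
Op 5: free(b) -> (freed b); heap: [0-55 FREE]
Op 6: c = malloc(2) -> c = 0; heap: [0-1 ALLOC][2-55 FREE]
Op 7: c = realloc(c, 16) -> c = 0; heap: [0-15 ALLOC][16-55 FREE]
Op 8: d = malloc(10) -> d = 16; heap: [0-15 ALLOC][16-25 ALLOC][26-55 FREE]
Op 9: e = malloc(15) -> e = 26; heap: [0-15 ALLOC][16-25 ALLOC][26-40 ALLOC][41-55 FREE]
Op 10: free(d) -> (freed d); heap: [0-15 ALLOC][16-25 FREE][26-40 ALLOC][41-55 FREE]
Free blocks: [10 15] total_free=25 largest=15 -> 100*(25-15)/25 = 1000/25 = 40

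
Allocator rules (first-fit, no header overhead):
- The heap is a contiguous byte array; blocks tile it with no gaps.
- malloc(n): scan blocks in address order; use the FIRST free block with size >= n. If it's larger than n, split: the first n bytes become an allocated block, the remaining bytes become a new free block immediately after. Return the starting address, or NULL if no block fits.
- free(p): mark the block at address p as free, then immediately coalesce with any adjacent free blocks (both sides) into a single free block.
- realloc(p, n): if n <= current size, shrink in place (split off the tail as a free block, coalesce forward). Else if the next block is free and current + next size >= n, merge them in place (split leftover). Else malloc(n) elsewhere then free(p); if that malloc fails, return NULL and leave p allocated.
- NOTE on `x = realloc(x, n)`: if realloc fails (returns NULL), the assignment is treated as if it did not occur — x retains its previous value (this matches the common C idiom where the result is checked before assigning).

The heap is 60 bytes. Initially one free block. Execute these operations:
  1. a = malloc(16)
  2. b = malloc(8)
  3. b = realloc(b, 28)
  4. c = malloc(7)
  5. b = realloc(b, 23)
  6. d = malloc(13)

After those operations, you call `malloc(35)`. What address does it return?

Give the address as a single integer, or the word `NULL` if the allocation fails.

Answer: NULL

Derivation:
Op 1: a = malloc(16) -> a = 0; heap: [0-15 ALLOC][16-59 FREE]
Op 2: b = malloc(8) -> b = 16; heap: [0-15 ALLOC][16-23 ALLOC][24-59 FREE]
Op 3: b = realloc(b, 28) -> b = 16; heap: [0-15 ALLOC][16-43 ALLOC][44-59 FREE]
Op 4: c = malloc(7) -> c = 44; heap: [0-15 ALLOC][16-43 ALLOC][44-50 ALLOC][51-59 FREE]
Op 5: b = realloc(b, 23) -> b = 16; heap: [0-15 ALLOC][16-38 ALLOC][39-43 FREE][44-50 ALLOC][51-59 FREE]
Op 6: d = malloc(13) -> d = NULL; heap: [0-15 ALLOC][16-38 ALLOC][39-43 FREE][44-50 ALLOC][51-59 FREE]
malloc(35): first-fit scan over [0-15 ALLOC][16-38 ALLOC][39-43 FREE][44-50 ALLOC][51-59 FREE] -> NULL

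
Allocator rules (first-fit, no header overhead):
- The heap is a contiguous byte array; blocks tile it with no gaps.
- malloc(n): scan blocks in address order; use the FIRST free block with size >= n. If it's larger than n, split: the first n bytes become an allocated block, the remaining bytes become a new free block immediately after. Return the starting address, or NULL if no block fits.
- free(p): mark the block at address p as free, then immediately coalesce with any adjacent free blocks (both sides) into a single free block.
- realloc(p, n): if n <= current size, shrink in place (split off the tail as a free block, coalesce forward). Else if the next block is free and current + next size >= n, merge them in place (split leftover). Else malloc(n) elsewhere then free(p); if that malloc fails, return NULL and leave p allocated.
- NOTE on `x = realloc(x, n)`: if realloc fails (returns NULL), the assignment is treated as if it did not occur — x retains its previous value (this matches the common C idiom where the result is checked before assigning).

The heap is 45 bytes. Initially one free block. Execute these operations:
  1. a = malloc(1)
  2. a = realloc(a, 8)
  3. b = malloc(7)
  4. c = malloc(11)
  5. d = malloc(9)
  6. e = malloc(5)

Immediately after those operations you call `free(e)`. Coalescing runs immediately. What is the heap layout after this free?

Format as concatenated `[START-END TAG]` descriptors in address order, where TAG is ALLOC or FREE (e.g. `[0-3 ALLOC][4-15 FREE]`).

Answer: [0-7 ALLOC][8-14 ALLOC][15-25 ALLOC][26-34 ALLOC][35-44 FREE]

Derivation:
Op 1: a = malloc(1) -> a = 0; heap: [0-0 ALLOC][1-44 FREE]
Op 2: a = realloc(a, 8) -> a = 0; heap: [0-7 ALLOC][8-44 FREE]
Op 3: b = malloc(7) -> b = 8; heap: [0-7 ALLOC][8-14 ALLOC][15-44 FREE]
Op 4: c = malloc(11) -> c = 15; heap: [0-7 ALLOC][8-14 ALLOC][15-25 ALLOC][26-44 FREE]
Op 5: d = malloc(9) -> d = 26; heap: [0-7 ALLOC][8-14 ALLOC][15-25 ALLOC][26-34 ALLOC][35-44 FREE]
Op 6: e = malloc(5) -> e = 35; heap: [0-7 ALLOC][8-14 ALLOC][15-25 ALLOC][26-34 ALLOC][35-39 ALLOC][40-44 FREE]
free(e): e = 35 -> block [35-39 ALLOC]; mark free, coalesce with adjacent free neighbors -> [0-7 ALLOC][8-14 ALLOC][15-25 ALLOC][26-34 ALLOC][35-44 FREE]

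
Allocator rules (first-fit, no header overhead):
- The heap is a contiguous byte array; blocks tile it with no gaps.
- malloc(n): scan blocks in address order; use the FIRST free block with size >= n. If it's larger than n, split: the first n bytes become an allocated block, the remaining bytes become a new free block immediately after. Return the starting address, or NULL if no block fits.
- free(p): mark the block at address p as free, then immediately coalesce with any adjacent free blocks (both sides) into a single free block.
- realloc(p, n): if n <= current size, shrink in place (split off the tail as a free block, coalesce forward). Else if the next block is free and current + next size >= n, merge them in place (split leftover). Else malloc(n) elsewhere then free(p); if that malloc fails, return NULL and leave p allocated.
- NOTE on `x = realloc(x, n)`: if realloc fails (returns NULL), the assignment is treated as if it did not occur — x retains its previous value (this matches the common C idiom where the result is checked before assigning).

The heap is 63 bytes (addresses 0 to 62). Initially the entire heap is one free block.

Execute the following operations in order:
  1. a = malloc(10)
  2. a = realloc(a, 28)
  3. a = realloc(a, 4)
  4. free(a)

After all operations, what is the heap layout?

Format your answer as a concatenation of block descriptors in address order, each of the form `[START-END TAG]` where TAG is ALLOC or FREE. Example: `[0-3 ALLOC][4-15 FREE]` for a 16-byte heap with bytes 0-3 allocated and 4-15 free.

Op 1: a = malloc(10) -> a = 0; heap: [0-9 ALLOC][10-62 FREE]
Op 2: a = realloc(a, 28) -> a = 0; heap: [0-27 ALLOC][28-62 FREE]
Op 3: a = realloc(a, 4) -> a = 0; heap: [0-3 ALLOC][4-62 FREE]
Op 4: free(a) -> (freed a); heap: [0-62 FREE]

Answer: [0-62 FREE]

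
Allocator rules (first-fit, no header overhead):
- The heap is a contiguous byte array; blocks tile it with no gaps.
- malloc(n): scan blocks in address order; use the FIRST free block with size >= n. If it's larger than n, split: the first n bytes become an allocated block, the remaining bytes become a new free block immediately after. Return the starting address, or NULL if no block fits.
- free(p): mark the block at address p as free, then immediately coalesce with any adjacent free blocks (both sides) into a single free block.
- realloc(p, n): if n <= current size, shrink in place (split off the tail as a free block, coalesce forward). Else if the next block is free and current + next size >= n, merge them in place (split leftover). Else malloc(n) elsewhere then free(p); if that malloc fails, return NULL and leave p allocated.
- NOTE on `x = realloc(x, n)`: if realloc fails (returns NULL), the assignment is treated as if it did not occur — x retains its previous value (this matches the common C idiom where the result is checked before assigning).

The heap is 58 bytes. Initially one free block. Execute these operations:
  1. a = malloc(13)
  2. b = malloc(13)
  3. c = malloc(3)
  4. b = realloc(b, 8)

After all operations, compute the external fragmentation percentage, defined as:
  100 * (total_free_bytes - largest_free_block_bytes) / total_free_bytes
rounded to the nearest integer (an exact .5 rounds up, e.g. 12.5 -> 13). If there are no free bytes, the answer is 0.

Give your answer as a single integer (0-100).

Answer: 15

Derivation:
Op 1: a = malloc(13) -> a = 0; heap: [0-12 ALLOC][13-57 FREE]
Op 2: b = malloc(13) -> b = 13; heap: [0-12 ALLOC][13-25 ALLOC][26-57 FREE]
Op 3: c = malloc(3) -> c = 26; heap: [0-12 ALLOC][13-25 ALLOC][26-28 ALLOC][29-57 FREE]
Op 4: b = realloc(b, 8) -> b = 13; heap: [0-12 ALLOC][13-20 ALLOC][21-25 FREE][26-28 ALLOC][29-57 FREE]
Free blocks: [5 29] total_free=34 largest=29 -> 100*(34-29)/34 = 500/34 ≈ 14.706 -> rounds to 15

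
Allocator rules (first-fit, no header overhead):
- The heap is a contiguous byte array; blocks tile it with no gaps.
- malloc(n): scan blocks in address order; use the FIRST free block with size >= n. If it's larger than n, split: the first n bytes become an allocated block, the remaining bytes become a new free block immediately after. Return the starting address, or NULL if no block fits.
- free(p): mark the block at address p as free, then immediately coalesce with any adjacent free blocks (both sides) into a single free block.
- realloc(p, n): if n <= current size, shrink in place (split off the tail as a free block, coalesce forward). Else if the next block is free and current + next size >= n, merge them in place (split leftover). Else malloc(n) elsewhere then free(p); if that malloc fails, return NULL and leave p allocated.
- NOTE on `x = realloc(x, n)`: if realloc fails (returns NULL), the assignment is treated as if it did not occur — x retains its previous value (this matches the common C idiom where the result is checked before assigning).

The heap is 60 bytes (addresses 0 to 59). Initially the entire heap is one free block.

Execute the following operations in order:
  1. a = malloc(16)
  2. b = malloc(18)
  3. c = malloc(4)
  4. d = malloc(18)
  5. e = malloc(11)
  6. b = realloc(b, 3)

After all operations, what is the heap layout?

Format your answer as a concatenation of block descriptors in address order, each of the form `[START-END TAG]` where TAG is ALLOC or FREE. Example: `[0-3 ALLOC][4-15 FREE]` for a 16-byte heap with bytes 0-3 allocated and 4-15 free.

Op 1: a = malloc(16) -> a = 0; heap: [0-15 ALLOC][16-59 FREE]
Op 2: b = malloc(18) -> b = 16; heap: [0-15 ALLOC][16-33 ALLOC][34-59 FREE]
Op 3: c = malloc(4) -> c = 34; heap: [0-15 ALLOC][16-33 ALLOC][34-37 ALLOC][38-59 FREE]
Op 4: d = malloc(18) -> d = 38; heap: [0-15 ALLOC][16-33 ALLOC][34-37 ALLOC][38-55 ALLOC][56-59 FREE]
Op 5: e = malloc(11) -> e = NULL; heap: [0-15 ALLOC][16-33 ALLOC][34-37 ALLOC][38-55 ALLOC][56-59 FREE]
Op 6: b = realloc(b, 3) -> b = 16; heap: [0-15 ALLOC][16-18 ALLOC][19-33 FREE][34-37 ALLOC][38-55 ALLOC][56-59 FREE]

Answer: [0-15 ALLOC][16-18 ALLOC][19-33 FREE][34-37 ALLOC][38-55 ALLOC][56-59 FREE]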